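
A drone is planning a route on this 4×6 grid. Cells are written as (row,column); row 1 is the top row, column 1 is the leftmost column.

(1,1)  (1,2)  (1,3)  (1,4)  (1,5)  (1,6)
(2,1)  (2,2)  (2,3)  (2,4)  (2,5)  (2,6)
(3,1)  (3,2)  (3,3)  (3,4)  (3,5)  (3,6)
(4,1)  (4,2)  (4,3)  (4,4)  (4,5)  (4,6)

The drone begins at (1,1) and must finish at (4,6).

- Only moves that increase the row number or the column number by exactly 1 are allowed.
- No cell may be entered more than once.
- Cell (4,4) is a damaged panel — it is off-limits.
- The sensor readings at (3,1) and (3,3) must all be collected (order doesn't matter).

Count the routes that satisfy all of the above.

A right/down-only route from (1,1) to (4,6) makes exactly 3 down-moves and 5 right-moves in some order.
With no other constraints that would be C(8,3) = 56 routes.
A monotone route can only reach the required cells in the order (3,1), (3,3), so split there and multiply the segment counts (each segment already excludes blocked cells): (1,1)→(3,1): 1; (3,1)→(3,3): 1; (3,3)→(4,6): 2; product = 2.
That gives 2 routes.

2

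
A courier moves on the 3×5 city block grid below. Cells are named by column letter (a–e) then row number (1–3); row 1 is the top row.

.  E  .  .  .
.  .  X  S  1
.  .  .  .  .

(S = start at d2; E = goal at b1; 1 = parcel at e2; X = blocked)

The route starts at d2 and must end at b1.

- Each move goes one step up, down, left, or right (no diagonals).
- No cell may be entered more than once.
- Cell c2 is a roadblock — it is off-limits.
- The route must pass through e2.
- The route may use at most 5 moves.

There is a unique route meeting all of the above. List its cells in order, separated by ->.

The budget equals the shortest possible length, so every move has to be on a shortest route through the required cells.
Route from d2: right to e2, up to e1, 3× left (reaching b1) — 5 moves in all.
Check: all required cells visited; 5 ≤ 5 moves.

d2 -> e2 -> e1 -> d1 -> c1 -> b1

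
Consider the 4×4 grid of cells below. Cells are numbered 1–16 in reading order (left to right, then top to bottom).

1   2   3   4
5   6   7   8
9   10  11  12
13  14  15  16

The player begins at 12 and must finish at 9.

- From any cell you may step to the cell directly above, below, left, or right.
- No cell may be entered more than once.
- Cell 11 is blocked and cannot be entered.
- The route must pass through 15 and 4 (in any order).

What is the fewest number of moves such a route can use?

13

Any route passes through 15 and 4 in some order between 12 and 9. Summing Manhattan distances along each leg and taking the cheapest ordering (12 → 4 → 15 → 9) gives a lower bound of 2 + 4 + 3 = 9 moves.
The shortest route satisfying every rule uses 13 moves: 12 → 16 → 15 → 14 → 10 → 6 → 7 → 8 → 4 → 3 → 2 → 1 → 5 → 9.
The no-revisit rule (legs can't share cells) pushes the minimum above the 9-move bound; an exhaustive check rules out every length from 9 to 12 (on a 4-connected grid the length of any start-to-goal walk has the same parity as the Manhattan bound, so only lengths 9, 11, 13, … need checking), leaving 13 as the minimum.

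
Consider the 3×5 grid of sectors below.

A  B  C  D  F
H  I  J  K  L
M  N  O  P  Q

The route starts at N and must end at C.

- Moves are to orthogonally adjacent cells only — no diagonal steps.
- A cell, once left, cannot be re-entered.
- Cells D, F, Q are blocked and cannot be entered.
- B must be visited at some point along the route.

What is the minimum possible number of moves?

3

Any route passes through B somewhere between N and C. Summing Manhattan distances along the two legs (N → B → C) gives a lower bound of 2 + 1 = 3 moves.
A route of 3 moves achieves this: N → I → B → C.
Since 3 matches the lower bound, it is optimal.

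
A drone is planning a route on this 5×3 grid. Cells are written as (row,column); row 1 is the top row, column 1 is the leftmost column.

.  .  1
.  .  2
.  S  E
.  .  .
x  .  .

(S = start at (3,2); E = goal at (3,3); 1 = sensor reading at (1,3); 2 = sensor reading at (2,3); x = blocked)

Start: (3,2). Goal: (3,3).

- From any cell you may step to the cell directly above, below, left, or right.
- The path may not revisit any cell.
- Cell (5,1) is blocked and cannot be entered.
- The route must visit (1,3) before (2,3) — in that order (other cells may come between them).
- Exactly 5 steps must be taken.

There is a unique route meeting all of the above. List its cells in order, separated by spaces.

The waypoints must appear in the order (1,3), (2,3), with no cell reused.
Route from (3,2): 2× up (reaching (1,2)), right to (1,3), 2× down (reaching (3,3)) — 5 moves in all.
Check: order respected (1 at step 3, 2 at step 4); 5 moves as required.

(3,2) (2,2) (1,2) (1,3) (2,3) (3,3)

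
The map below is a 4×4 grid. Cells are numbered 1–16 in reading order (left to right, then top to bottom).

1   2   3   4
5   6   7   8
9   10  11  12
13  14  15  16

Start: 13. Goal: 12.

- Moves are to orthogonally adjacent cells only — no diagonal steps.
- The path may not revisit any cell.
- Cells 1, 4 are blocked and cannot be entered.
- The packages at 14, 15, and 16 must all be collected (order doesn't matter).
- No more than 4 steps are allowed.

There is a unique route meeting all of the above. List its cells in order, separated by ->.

Any route must reach 14, 15, and 16 and still end at 12 within 4 moves, so the order of the required stops is forced.
Route from 13: right 3 to 16, up 1 to 12 — 4 moves in all.
Check: all required cells visited; 4 ≤ 4 moves.

13 -> 14 -> 15 -> 16 -> 12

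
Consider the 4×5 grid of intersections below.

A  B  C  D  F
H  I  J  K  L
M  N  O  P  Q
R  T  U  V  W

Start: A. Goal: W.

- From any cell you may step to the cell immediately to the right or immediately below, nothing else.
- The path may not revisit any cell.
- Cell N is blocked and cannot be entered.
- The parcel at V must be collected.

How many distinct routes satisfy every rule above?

11

A right/down-only route from A to W makes exactly 3 down-moves and 4 right-moves in some order.
With no other constraints that would be C(7,3) = 35 routes.
Split at V and multiply the segment counts (each segment already excludes blocked cells): A→V: 11; V→W: 1; product = 11.
That gives 11 routes.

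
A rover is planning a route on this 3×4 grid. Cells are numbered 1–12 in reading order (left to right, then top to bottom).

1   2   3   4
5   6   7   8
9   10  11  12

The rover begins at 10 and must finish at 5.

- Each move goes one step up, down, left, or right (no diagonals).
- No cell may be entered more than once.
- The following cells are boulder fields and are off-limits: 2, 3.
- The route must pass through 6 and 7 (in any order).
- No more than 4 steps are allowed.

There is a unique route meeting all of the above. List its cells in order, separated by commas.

The 4-move cap with required stops at 6, 7 leaves no slack for detours.
Route from 10: right 1 to 11, up 1 to 7, left 2 to 5 — 4 moves in all.
Check: all required cells visited; 4 ≤ 4 moves.

10, 11, 7, 6, 5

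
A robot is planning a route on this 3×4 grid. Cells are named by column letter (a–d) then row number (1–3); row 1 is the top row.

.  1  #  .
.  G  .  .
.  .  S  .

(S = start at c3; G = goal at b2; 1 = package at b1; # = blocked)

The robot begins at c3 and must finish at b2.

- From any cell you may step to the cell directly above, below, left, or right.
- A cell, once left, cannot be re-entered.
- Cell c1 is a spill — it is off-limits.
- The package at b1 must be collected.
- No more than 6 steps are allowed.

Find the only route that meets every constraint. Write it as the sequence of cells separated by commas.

c3, b3, a3, a2, a1, b1, b2

The 6-move cap with required stops at b1 leaves no slack for detours.
Route from c3: left 2 to a3, up 2 to a1, right 1 to b1, down 1 to b2 — 6 moves in all.
Check: all required cells visited; 6 ≤ 6 moves.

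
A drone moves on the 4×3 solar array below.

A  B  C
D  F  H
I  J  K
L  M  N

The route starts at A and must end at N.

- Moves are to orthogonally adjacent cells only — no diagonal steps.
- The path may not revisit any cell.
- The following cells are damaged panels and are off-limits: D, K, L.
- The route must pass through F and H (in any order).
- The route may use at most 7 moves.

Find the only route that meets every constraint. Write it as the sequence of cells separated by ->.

A -> B -> C -> H -> F -> J -> M -> N

The budget equals the shortest possible length, so every move has to be on a shortest route through the required cells.
Route from A: right 2 to C, down 1 to H, left 1 to F, down 2 to M, right 1 to N — 7 moves in all.
Check: all required cells visited; 7 ≤ 7 moves.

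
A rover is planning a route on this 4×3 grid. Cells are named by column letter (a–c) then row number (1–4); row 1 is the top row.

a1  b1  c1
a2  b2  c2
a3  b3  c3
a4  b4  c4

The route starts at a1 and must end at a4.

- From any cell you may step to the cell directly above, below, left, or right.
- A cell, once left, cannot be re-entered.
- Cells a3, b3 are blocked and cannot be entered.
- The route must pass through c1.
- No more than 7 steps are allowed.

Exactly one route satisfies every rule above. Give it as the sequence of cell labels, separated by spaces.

The budget equals the shortest possible length, so every move has to be on a shortest route through the required cells.
Route from a1: right 2 to c1, down 3 to c4, left 2 to a4 — 7 moves in all.
Check: all required cells visited; 7 ≤ 7 moves.

a1 b1 c1 c2 c3 c4 b4 a4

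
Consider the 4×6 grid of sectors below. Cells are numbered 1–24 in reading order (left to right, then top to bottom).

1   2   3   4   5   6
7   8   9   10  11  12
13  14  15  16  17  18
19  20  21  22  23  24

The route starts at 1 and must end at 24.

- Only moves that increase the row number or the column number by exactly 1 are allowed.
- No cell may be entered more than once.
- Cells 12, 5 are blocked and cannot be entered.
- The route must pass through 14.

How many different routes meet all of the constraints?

15

A right/down-only route from 1 to 24 makes exactly 3 down-moves and 5 right-moves in some order.
With no other constraints that would be C(8,3) = 56 routes.
Split at 14 and multiply the segment counts (each segment already excludes blocked cells): 1→14: 3; 14→24: 5; product = 15.
That gives 15 routes.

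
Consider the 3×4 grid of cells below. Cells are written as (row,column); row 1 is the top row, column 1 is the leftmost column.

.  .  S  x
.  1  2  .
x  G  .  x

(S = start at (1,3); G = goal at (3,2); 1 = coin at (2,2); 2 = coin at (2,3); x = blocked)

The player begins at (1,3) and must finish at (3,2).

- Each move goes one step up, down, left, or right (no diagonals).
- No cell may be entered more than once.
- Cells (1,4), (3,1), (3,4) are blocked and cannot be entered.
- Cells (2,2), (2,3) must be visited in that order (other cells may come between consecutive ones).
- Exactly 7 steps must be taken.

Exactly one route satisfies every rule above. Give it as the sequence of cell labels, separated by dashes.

(1,3) - (1,2) - (1,1) - (2,1) - (2,2) - (2,3) - (3,3) - (3,2)

The waypoints must appear in the order (2,2), (2,3), with no cell reused.
Route from (1,3): 2× left (reaching (1,1)), down to (2,1), 2× right (reaching (2,3)), down to (3,3), left to (3,2) — 7 moves in all.
Check: order respected (1 at step 4, 2 at step 5); 7 moves as required.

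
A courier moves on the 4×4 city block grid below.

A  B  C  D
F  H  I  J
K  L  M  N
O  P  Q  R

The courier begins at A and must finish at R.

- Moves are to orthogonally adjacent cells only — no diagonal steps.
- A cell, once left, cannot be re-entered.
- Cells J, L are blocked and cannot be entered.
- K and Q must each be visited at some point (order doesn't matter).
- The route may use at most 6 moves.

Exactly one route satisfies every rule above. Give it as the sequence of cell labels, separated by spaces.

The 6-move cap with required stops at K, Q leaves no slack for detours.
Route from A: 3× down (reaching O), 3× right (reaching R) — 6 moves in all.
Check: all required cells visited; 6 ≤ 6 moves.

A F K O P Q R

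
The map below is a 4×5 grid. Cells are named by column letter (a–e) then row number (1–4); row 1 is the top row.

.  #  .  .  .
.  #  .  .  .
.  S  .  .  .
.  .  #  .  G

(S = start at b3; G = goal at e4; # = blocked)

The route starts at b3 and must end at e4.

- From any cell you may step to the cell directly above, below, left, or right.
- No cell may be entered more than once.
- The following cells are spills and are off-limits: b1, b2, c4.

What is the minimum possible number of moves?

4

The Manhattan distance from b3 to e4 is |3−4| + |2−5| = 4, so at least 4 moves are needed.
A route of 4 moves achieves this: b3 → c3 → d3 → d4 → e4.
Since 4 matches the lower bound, it is optimal.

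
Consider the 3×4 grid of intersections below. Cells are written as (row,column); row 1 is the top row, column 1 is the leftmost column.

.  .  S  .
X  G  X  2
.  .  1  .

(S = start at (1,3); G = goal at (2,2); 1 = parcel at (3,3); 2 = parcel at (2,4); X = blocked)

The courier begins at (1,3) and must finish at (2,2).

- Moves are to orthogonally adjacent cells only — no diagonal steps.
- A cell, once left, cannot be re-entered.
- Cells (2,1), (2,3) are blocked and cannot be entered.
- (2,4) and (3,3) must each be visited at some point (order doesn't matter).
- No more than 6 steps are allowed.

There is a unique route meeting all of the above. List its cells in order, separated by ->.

Any route must reach (2,4) and (3,3) and still end at (2,2) within 6 moves, so the order of the required stops is forced.
Route from (1,3): right to (1,4), 2× down (reaching (3,4)), 2× left (reaching (3,2)), up to (2,2) — 6 moves in all.
Check: all required cells visited; 6 ≤ 6 moves.

(1,3) -> (1,4) -> (2,4) -> (3,4) -> (3,3) -> (3,2) -> (2,2)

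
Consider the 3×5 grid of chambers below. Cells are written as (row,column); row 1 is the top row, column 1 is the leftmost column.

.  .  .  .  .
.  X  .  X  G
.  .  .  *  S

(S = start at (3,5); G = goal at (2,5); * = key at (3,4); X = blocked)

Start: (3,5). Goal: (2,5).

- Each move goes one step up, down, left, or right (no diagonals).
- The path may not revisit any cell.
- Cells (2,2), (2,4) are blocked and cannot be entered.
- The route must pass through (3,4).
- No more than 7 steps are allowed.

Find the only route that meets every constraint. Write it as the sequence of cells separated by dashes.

The budget equals the shortest possible length, so every move has to be on a shortest route through the required cells.
Route from (3,5): 2× left (reaching (3,3)), 2× up (reaching (1,3)), 2× right (reaching (1,5)), down to (2,5) — 7 moves in all.
Check: all required cells visited; 7 ≤ 7 moves.

(3,5) - (3,4) - (3,3) - (2,3) - (1,3) - (1,4) - (1,5) - (2,5)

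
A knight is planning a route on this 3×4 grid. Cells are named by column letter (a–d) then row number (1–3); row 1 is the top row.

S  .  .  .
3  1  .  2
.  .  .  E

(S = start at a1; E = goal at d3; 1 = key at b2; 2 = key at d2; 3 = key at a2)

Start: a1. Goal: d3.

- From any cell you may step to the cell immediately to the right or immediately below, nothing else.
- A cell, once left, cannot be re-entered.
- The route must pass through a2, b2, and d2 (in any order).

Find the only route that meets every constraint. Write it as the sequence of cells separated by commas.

Moves only go right or down, so the column and row indices never decrease.
Route from a1: down 1 to a2, right 3 to d2, down 1 to d3 — 5 moves in all.
Check: all required cells visited.

a1, a2, b2, c2, d2, d3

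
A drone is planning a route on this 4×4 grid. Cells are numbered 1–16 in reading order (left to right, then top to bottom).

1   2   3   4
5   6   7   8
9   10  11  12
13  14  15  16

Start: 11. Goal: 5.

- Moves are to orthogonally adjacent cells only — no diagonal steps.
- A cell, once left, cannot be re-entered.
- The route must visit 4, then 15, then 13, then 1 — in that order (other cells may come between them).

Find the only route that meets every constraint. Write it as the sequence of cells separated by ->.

11 -> 7 -> 3 -> 4 -> 8 -> 12 -> 16 -> 15 -> 14 -> 13 -> 9 -> 10 -> 6 -> 2 -> 1 -> 5

The waypoints must appear in the order 4, 15, 13, 1, with no cell reused.
Route from 11: up 2 to 3, right 1 to 4, down 3 to 16, left 3 to 13, up 1 to 9, right 1 to 10, up 2 to 2, left 1 to 1, down 1 to 5 — 15 moves in all.
Check: order respected (4 at step 3, 15 at step 7, 13 at step 9, 1 at step 14).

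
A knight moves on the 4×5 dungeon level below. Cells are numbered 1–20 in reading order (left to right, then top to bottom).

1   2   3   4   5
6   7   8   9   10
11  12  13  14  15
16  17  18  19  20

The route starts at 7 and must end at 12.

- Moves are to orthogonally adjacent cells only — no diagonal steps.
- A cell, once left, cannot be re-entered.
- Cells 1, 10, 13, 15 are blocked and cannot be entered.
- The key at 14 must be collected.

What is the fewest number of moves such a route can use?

Any route passes through 14 somewhere between 7 and 12. Summing Manhattan distances along the two legs (7 → 14 → 12) gives a lower bound of 3 + 2 = 5 moves.
That bound ignores the blocked cells. Measuring each leg by the fewest moves that actually steer around them (7→14: 3; 14→12: 4) raises the lower bound to 7.
A route of 7 moves exists: 7 → 8 → 9 → 14 → 19 → 18 → 17 → 12.
Since 7 matches that lower bound, it is optimal.

7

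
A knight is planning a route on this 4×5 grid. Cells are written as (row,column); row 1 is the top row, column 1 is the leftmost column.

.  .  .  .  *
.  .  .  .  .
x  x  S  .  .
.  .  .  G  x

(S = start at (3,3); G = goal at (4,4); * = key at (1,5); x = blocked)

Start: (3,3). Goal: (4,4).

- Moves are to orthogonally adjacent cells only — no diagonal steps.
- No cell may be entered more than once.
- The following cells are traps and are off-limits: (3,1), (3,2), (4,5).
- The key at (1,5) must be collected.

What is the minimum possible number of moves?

8

Any route passes through (1,5) somewhere between (3,3) and (4,4). Summing Manhattan distances along the two legs ((3,3) → (1,5) → (4,4)) gives a lower bound of 4 + 4 = 8 moves.
A route of 8 moves achieves this: (3,3) → (2,3) → (1,3) → (1,4) → (1,5) → (2,5) → (3,5) → (3,4) → (4,4).
Since 8 matches the lower bound, it is optimal.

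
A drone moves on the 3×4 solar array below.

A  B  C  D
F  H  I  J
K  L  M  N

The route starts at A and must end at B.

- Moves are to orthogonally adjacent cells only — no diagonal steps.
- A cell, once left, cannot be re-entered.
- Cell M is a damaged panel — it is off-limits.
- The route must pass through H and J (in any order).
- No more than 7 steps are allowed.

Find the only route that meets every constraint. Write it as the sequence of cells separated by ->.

A -> F -> H -> I -> J -> D -> C -> B

The budget equals the shortest possible length, so every move has to be on a shortest route through the required cells.
Route from A: down to F, 3× right (reaching J), up to D, 2× left (reaching B) — 7 moves in all.
Check: all required cells visited; 7 ≤ 7 moves.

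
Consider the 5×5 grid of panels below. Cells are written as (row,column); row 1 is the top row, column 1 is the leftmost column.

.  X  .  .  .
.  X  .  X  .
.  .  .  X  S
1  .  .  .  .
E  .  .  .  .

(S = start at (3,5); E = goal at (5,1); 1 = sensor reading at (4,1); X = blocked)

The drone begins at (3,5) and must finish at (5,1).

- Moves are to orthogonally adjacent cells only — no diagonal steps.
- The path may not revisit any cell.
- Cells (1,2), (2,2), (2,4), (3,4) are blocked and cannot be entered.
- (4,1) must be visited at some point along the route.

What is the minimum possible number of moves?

6

Any route passes through (4,1) somewhere between (3,5) and (5,1). Summing Manhattan distances along the two legs ((3,5) → (4,1) → (5,1)) gives a lower bound of 5 + 1 = 6 moves.
A route of 6 moves achieves this: (3,5) → (4,5) → (4,4) → (4,3) → (4,2) → (4,1) → (5,1).
Since 6 matches the lower bound, it is optimal.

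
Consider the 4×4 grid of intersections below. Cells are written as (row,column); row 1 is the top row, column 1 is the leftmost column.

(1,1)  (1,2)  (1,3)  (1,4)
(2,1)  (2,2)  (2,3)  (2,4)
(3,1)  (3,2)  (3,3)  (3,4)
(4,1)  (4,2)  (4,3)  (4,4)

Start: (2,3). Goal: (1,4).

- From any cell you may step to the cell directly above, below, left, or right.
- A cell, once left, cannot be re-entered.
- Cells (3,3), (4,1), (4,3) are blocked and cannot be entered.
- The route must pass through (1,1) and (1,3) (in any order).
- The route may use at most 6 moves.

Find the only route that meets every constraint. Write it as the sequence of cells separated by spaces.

(2,3) (2,2) (2,1) (1,1) (1,2) (1,3) (1,4)

The 6-move cap with required stops at (1,1), (1,3) leaves no slack for detours.
Route from (2,3): left 2 to (2,1), up 1 to (1,1), right 3 to (1,4) — 6 moves in all.
Check: all required cells visited; 6 ≤ 6 moves.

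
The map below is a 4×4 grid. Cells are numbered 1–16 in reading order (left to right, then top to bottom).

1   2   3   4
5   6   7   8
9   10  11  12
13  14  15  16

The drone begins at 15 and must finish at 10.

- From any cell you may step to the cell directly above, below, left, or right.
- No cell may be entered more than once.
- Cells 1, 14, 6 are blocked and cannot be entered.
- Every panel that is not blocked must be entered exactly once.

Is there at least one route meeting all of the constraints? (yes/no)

Cell 2 has only one open neighbour but is neither the start nor the goal, so a Hamiltonian route would have to both enter and leave it through the same neighbour — impossible without revisiting.

no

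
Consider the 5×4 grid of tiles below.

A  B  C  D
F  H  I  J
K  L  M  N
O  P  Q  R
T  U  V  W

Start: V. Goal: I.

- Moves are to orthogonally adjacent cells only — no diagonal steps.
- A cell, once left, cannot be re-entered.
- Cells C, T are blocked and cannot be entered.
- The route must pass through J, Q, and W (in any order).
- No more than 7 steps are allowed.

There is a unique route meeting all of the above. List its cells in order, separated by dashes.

The budget equals the shortest possible length, so every move has to be on a shortest route through the required cells.
Route from V: right 1 to W, up 1 to R, left 1 to Q, up 1 to M, right 1 to N, up 1 to J, left 1 to I — 7 moves in all.
Check: all required cells visited; 7 ≤ 7 moves.

V - W - R - Q - M - N - J - I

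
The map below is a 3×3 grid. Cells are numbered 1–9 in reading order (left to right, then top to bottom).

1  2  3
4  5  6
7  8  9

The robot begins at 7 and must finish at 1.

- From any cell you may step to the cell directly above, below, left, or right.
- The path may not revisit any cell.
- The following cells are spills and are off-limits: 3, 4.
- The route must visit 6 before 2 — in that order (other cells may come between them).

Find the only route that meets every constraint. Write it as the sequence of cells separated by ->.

The waypoints must appear in the order 6, 2, with no cell reused.
Route from 7: right 2 to 9, up 1 to 6, left 1 to 5, up 1 to 2, left 1 to 1 — 6 moves in all.
Check: order respected (6 at step 3, 2 at step 5).

7 -> 8 -> 9 -> 6 -> 5 -> 2 -> 1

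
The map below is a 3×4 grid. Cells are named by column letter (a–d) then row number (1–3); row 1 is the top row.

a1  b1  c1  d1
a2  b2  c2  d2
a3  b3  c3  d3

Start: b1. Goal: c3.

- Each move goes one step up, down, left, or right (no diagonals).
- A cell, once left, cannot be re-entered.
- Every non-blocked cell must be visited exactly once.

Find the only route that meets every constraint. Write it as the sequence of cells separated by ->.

Need to visit all 12 open cells exactly once, starting at b1 and ending at c3.
Cell a1 has only two open neighbours (a2 and b1), so the path must pass straight through it: one of those is the cell it's entered from and the other is where it exits.
Route from b1: left 1 to a1, down 2 to a3, right 1 to b3, up 1 to b2, right 1 to c2, up 1 to c1, right 1 to d1, down 2 to d3, left 1 to c3 — 11 moves in all.
Check: all 12 open cells covered.

b1 -> a1 -> a2 -> a3 -> b3 -> b2 -> c2 -> c1 -> d1 -> d2 -> d3 -> c3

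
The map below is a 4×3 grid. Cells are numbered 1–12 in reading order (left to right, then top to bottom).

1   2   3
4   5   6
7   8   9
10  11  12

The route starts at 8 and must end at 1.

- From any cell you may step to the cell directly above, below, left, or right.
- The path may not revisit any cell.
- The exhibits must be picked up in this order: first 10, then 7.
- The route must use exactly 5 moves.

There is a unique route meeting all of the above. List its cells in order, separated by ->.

8 -> 11 -> 10 -> 7 -> 4 -> 1

The waypoints must appear in the order 10, 7, with no cell reused.
Route from 8: down 1 to 11, left 1 to 10, up 3 to 1 — 5 moves in all.
Check: order respected (10 at step 2, 7 at step 3); 5 moves as required.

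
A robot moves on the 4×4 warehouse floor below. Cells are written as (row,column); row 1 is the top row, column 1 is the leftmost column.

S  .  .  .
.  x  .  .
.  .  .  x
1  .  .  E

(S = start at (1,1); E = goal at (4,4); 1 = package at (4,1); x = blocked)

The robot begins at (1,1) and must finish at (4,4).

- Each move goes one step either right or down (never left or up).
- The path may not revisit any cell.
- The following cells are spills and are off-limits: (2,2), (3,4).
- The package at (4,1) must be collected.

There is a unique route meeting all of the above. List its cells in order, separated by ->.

(1,1) -> (2,1) -> (3,1) -> (4,1) -> (4,2) -> (4,3) -> (4,4)

Moves only go right or down, so the column and row indices never decrease.
Route from (1,1): 3× down (reaching (4,1)), 3× right (reaching (4,4)) — 6 moves in all.
Check: all required cells visited.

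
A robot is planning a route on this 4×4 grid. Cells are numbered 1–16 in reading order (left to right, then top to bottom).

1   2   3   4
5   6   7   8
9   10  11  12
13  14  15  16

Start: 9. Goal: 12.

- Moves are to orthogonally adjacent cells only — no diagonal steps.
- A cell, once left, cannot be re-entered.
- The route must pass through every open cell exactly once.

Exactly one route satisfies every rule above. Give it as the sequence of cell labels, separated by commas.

Need to visit all 16 open cells exactly once, starting at 9 and ending at 12.
Route from 9: down to 13, right to 14, 2× up (reaching 6), left to 5, up to 1, 3× right (reaching 4), down to 8, left to 7, 2× down (reaching 15), right to 16, up to 12 — 15 moves in all.
Check: all 16 open cells covered.

9, 13, 14, 10, 6, 5, 1, 2, 3, 4, 8, 7, 11, 15, 16, 12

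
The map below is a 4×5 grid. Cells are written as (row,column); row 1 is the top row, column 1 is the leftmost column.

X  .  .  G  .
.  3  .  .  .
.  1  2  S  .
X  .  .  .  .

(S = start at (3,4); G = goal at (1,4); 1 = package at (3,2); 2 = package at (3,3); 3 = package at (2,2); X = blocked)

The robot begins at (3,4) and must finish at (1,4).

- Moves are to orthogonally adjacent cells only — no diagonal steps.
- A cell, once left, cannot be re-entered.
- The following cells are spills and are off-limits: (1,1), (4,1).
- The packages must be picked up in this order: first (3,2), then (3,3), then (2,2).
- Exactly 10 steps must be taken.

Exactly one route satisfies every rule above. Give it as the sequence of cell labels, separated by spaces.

(3,4) (4,4) (4,3) (4,2) (3,2) (3,3) (2,3) (2,2) (1,2) (1,3) (1,4)

The waypoints must appear in the order (3,2), (3,3), (2,2), with no cell reused.
Route from (3,4): down 1 to (4,4), left 2 to (4,2), up 1 to (3,2), right 1 to (3,3), up 1 to (2,3), left 1 to (2,2), up 1 to (1,2), right 2 to (1,4) — 10 moves in all.
Check: order respected (1 at step 4, 2 at step 5, 3 at step 7); 10 moves as required.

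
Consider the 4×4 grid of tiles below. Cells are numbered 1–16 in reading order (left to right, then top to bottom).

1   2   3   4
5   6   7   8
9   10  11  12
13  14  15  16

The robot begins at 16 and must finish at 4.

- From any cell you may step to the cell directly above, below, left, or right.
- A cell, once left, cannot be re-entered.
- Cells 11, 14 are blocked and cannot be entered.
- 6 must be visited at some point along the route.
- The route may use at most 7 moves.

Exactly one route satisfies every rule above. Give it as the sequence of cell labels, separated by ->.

16 -> 12 -> 8 -> 7 -> 6 -> 2 -> 3 -> 4

The budget equals the shortest possible length, so every move has to be on a shortest route through the required cells.
Route from 16: up 2 to 8, left 2 to 6, up 1 to 2, right 2 to 4 — 7 moves in all.
Check: all required cells visited; 7 ≤ 7 moves.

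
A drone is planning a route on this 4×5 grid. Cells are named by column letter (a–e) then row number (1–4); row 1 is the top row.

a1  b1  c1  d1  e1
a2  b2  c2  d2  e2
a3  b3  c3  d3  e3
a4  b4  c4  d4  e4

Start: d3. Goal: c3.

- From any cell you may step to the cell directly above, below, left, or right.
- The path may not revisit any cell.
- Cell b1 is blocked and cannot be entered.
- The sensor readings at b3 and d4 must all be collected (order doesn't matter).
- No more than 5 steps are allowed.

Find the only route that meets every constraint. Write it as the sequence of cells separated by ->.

The budget equals the shortest possible length, so every move has to be on a shortest route through the required cells.
Route from d3: down 1 to d4, left 2 to b4, up 1 to b3, right 1 to c3 — 5 moves in all.
Check: all required cells visited; 5 ≤ 5 moves.

d3 -> d4 -> c4 -> b4 -> b3 -> c3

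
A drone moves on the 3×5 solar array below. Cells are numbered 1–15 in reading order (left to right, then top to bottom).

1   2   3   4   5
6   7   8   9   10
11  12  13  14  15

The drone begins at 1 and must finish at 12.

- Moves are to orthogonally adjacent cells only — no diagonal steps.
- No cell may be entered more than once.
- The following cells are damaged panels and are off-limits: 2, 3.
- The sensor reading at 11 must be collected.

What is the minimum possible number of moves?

3

Any route passes through 11 somewhere between 1 and 12. Summing Manhattan distances along the two legs (1 → 11 → 12) gives a lower bound of 2 + 1 = 3 moves.
A route of 3 moves achieves this: 1 → 6 → 11 → 12.
Since 3 matches the lower bound, it is optimal.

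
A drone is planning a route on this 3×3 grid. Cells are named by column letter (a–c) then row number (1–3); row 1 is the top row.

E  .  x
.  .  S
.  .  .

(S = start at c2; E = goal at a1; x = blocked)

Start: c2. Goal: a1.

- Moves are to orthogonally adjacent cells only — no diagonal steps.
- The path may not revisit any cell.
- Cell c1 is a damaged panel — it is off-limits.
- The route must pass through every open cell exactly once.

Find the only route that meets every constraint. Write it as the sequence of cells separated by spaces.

Need to visit all 8 open cells exactly once, starting at c2 and ending at a1.
Route from c2: down 1 to c3, left 2 to a3, up 1 to a2, right 1 to b2, up 1 to b1, left 1 to a1 — 7 moves in all.
Check: all 8 open cells covered.

c2 c3 b3 a3 a2 b2 b1 a1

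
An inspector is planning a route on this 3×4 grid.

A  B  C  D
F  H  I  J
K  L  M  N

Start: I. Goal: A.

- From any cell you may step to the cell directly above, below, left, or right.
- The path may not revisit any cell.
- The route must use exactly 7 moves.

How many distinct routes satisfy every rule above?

7

Need simple routes of exactly 7 moves from I to A (Manhattan distance 3, so 2 moves are spent on a detour and 2 undoing it).
Enumerating: I C B H L K F A | I M L K F H B A | I M N J D C B A | I J D C B H F A | I J N M L H B A | I J N M L H F A | I J N M L K F A.
That gives 7 routes.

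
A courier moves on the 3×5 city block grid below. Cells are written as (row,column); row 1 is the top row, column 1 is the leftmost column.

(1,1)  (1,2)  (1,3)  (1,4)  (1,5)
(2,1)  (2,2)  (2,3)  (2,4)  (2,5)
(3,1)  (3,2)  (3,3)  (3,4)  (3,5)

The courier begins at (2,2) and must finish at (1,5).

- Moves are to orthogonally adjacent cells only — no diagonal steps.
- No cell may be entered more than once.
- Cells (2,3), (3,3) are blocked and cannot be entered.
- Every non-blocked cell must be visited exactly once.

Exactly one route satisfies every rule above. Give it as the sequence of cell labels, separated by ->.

(2,2) -> (3,2) -> (3,1) -> (2,1) -> (1,1) -> (1,2) -> (1,3) -> (1,4) -> (2,4) -> (3,4) -> (3,5) -> (2,5) -> (1,5)

Need to visit all 13 open cells exactly once, starting at (2,2) and ending at (1,5).
Cell (3,4) has only two open neighbours ((2,4) and (3,5)), so the path must pass straight through it: one of those is the cell it's entered from and the other is where it exits.
Route from (2,2): down to (3,2), left to (3,1), 2× up (reaching (1,1)), 3× right (reaching (1,4)), 2× down (reaching (3,4)), right to (3,5), 2× up (reaching (1,5)) — 12 moves in all.
Check: all 13 open cells covered.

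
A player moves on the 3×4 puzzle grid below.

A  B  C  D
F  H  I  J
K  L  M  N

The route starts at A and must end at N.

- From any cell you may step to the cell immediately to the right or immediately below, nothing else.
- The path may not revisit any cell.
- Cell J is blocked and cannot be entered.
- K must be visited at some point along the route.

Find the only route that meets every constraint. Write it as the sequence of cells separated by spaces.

A F K L M N

Moves only go right or down, so the column and row indices never decrease.
Route from A: 2× down (reaching K), 3× right (reaching N) — 5 moves in all.
Check: all required cells visited.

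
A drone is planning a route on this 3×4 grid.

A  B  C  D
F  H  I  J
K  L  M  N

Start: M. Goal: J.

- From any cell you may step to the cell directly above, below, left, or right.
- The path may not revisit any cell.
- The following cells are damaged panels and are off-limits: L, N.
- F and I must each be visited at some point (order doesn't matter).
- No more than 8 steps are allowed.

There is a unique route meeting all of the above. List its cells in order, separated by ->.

Any route must reach F and I and still end at J within 8 moves, so the order of the required stops is forced.
Route from M: up 1 to I, left 2 to F, up 1 to A, right 3 to D, down 1 to J — 8 moves in all.
Check: all required cells visited; 8 ≤ 8 moves.

M -> I -> H -> F -> A -> B -> C -> D -> J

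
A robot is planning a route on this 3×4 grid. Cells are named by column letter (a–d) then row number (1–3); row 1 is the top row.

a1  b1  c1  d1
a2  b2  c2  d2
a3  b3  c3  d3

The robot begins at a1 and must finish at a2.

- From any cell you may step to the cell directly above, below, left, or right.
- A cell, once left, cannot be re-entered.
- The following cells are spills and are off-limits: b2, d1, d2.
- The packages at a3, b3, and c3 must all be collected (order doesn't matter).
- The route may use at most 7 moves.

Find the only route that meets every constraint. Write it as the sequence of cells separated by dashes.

a1 - b1 - c1 - c2 - c3 - b3 - a3 - a2

The 7-move cap with required stops at a3, b3, c3 leaves no slack for detours.
Route from a1: right 2 to c1, down 2 to c3, left 2 to a3, up 1 to a2 — 7 moves in all.
Check: all required cells visited; 7 ≤ 7 moves.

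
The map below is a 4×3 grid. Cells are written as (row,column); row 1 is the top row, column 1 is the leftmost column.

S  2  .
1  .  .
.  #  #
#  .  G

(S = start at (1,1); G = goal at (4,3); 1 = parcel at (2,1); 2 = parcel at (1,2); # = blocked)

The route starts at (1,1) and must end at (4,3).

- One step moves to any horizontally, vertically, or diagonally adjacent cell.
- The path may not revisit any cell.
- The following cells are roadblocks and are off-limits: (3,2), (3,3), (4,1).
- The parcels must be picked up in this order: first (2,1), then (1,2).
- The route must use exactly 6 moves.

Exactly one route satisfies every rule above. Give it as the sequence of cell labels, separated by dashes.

The waypoints must appear in the order (2,1), (1,2), with no cell reused.
Route from (1,1): down to (2,1), up-right to (1,2), down to (2,2), down-left to (3,1), down-right to (4,2), right to (4,3) — 6 moves in all.
Check: order respected (1 at step 1, 2 at step 2); 6 moves as required.

(1,1) - (2,1) - (1,2) - (2,2) - (3,1) - (4,2) - (4,3)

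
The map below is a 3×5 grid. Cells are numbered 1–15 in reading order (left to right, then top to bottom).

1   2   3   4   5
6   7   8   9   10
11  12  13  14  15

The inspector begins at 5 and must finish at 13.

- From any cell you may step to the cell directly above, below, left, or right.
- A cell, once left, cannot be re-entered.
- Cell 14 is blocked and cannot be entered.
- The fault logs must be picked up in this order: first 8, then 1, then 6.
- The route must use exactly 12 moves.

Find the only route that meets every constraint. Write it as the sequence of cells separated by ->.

The waypoints must appear in the order 8, 1, 6, with no cell reused.
Route from 5: down 1 to 10, left 1 to 9, up 1 to 4, left 1 to 3, down 1 to 8, left 1 to 7, up 1 to 2, left 1 to 1, down 2 to 11, right 2 to 13 — 12 moves in all.
Check: order respected (8 at step 5, 1 at step 8, 6 at step 9); 12 moves as required.

5 -> 10 -> 9 -> 4 -> 3 -> 8 -> 7 -> 2 -> 1 -> 6 -> 11 -> 12 -> 13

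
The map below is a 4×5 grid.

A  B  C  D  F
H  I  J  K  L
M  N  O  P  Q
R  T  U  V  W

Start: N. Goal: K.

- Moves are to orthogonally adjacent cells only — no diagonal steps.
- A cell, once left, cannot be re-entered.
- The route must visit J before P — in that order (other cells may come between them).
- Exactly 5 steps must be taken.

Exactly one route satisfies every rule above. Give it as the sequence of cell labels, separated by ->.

N -> I -> J -> O -> P -> K

The waypoints must appear in the order J, P, with no cell reused.
Route from N: up 1 to I, right 1 to J, down 1 to O, right 1 to P, up 1 to K — 5 moves in all.
Check: order respected (J at step 2, P at step 4); 5 moves as required.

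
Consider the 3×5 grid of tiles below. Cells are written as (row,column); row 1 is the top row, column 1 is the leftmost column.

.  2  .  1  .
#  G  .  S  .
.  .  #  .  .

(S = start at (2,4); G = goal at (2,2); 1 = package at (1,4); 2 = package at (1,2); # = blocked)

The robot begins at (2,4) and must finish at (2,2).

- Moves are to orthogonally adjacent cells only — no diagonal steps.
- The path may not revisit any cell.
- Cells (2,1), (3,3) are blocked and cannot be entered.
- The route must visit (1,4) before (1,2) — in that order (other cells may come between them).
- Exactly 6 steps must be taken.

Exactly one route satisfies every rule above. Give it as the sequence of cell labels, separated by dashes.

The waypoints must appear in the order (1,4), (1,2), with no cell reused.
Route from (2,4): right to (2,5), up to (1,5), 3× left (reaching (1,2)), down to (2,2) — 6 moves in all.
Check: order respected (1 at step 3, 2 at step 5); 6 moves as required.

(2,4) - (2,5) - (1,5) - (1,4) - (1,3) - (1,2) - (2,2)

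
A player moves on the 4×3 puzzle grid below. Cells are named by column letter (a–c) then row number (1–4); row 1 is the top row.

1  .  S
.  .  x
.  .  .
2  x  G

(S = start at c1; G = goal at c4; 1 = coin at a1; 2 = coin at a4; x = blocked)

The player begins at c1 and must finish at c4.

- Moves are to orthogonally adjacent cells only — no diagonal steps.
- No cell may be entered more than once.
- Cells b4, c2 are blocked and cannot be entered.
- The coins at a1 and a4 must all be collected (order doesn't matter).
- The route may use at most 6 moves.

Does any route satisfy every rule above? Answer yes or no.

no

a4 must be visited but has only one open neighbour (a3), and it is neither the start nor the goal — the route would have to enter and leave through a3, re-entering it.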